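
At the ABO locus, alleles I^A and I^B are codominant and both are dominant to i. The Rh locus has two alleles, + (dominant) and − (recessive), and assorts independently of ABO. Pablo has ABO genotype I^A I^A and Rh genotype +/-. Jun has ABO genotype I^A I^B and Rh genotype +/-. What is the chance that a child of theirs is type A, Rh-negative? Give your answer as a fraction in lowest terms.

ABO cross I^A I^A × I^A I^B → offspring phenotypes: 1/2 A, 1/2 AB.
Rh cross +/- × +/- → 3/4 Rh+, 1/4 Rh-.
Independent loci: P(type A, Rh-negative) = 1/2 × 1/4 = 1/8.

1/8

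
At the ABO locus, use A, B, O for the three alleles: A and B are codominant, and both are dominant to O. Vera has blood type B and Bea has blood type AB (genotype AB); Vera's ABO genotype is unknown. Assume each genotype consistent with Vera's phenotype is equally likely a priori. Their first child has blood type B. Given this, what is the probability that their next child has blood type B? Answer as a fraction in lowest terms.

1/2

Possible genotypes: Vera ∈ {BB, BO}; Bea ∈ {AB}.
Weight each parental genotype pair by prior × P(type-B child):
  BB × AB: posterior weight 1/2; P(next child type B) = 1/2.
  BO × AB: posterior weight 1/2; P(next child type B) = 1/2.
Weighted sum = 1/2.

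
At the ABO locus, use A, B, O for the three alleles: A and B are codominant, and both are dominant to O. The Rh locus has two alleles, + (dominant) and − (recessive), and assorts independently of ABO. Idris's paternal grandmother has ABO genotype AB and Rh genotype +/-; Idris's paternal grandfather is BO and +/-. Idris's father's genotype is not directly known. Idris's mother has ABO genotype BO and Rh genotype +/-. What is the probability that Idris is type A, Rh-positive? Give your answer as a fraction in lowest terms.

Idris's father's ABO genotype from AB × BO: 1/4 AB, 1/4 AO, 1/4 BB, 1/4 BO.
Crossing each possibility with the mother BO and summing P(type A): 1/4·1/4 + 1/4·1/4 + 1/4·0 + 1/4·0 = 1/8.
Similarly for Rh via the father's Rh distribution: P(Rh+) = 3/4.
Independent loci: 1/8 × 3/4 = 3/32.

3/32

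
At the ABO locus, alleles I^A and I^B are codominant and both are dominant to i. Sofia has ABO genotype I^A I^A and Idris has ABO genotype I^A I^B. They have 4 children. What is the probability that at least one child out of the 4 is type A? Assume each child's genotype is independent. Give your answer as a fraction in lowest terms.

15/16

ABO cross I^A I^A × I^A I^B → 1/2 A, 1/2 AB.
So P(type A) = 1/2 per child.
P(none) = (1/2)^4 = 1/16; P(at least one) = 1 − 1/16 = 15/16.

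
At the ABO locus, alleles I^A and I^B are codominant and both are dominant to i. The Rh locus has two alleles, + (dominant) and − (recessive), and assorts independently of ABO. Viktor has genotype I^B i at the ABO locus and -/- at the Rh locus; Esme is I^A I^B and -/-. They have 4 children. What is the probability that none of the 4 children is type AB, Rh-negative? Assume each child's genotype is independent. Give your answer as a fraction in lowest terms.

ABO cross I^B i × I^A I^B → 1/4 A, 1/2 B, 1/4 AB.
Rh cross -/- × -/- → 1 Rh-; so P(type AB, Rh-negative) = 1/4 × 1 = 1/4 per child.
P(not type AB, Rh-negative) = 3/4 for one child; (3/4)^4 = 81/256.

81/256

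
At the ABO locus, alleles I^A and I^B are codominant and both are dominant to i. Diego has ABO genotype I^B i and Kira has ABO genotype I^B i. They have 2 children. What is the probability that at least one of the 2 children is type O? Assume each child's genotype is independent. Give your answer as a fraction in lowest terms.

ABO cross I^B i × I^B i → 1/4 O, 3/4 B.
So P(type O) = 1/4 per child.
P(none) = (3/4)^2 = 9/16; P(at least one) = 1 − 9/16 = 7/16.

7/16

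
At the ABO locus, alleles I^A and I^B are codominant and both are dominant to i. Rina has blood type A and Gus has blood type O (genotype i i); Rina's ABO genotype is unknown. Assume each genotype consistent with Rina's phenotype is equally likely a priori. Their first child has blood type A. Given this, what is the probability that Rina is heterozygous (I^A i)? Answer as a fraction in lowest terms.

1/3

Possible genotypes: Rina ∈ {I^A I^A, I^A i}; Gus ∈ {i i}.
Weight each parental genotype pair by prior × P(type-A child):
  I^A I^A × i i: posterior weight 2/3.
  I^A i × i i: posterior weight 1/3.
Sum the posterior weight over pairs where Rina is I^A i: 1/3.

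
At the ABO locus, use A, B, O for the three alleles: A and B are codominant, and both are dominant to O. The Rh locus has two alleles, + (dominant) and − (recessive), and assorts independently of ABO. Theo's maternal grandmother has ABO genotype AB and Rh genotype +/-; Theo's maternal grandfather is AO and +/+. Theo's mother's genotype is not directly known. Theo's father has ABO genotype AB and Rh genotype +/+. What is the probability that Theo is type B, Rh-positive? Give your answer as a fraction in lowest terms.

Theo's mother's ABO genotype from AB × AO: 1/4 AA, 1/4 AB, 1/4 AO, 1/4 BO.
Crossing each possibility with the father AB and summing P(type B): 1/4·0 + 1/4·1/4 + 1/4·1/4 + 1/4·1/2 = 1/4.
Similarly for Rh via the mother's Rh distribution: P(Rh+) = 1.
Independent loci: 1/4 × 1 = 1/4.

1/4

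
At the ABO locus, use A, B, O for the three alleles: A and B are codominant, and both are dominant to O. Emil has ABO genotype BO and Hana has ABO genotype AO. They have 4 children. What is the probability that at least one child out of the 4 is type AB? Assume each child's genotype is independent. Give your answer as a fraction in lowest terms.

175/256

ABO cross BO × AO → 1/4 O, 1/4 A, 1/4 B, 1/4 AB.
So P(type AB) = 1/4 per child.
P(none) = (3/4)^4 = 81/256; P(at least one) = 1 − 81/256 = 175/256.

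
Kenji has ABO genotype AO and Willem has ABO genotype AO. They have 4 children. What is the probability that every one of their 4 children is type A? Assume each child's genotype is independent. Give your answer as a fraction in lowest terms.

81/256

ABO cross AO × AO → 1/4 O, 3/4 A.
So P(type A) = 3/4 per child.
All 4 independent: (3/4)^4 = 81/256.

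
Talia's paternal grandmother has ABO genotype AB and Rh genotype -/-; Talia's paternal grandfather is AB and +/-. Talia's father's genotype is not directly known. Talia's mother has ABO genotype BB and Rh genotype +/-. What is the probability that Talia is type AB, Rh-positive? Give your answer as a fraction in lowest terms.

Talia's father's ABO genotype from AB × AB: 1/4 AA, 1/2 AB, 1/4 BB.
Crossing each possibility with the mother BB and summing P(type AB): 1/4·1 + 1/2·1/2 + 1/4·0 = 1/2.
Similarly for Rh via the father's Rh distribution: P(Rh+) = 5/8.
Independent loci: 1/2 × 5/8 = 5/16.

5/16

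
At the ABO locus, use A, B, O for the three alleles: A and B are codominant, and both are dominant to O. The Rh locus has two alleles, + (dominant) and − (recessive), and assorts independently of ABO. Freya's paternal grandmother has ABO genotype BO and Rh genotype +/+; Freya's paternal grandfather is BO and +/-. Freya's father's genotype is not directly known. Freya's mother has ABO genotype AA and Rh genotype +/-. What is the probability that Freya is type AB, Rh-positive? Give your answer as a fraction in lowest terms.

Freya's father's ABO genotype from BO × BO: 1/4 BB, 1/2 BO, 1/4 OO.
Crossing each possibility with the mother AA and summing P(type AB): 1/4·1 + 1/2·1/2 + 1/4·0 = 1/2.
Similarly for Rh via the father's Rh distribution: P(Rh+) = 7/8.
Independent loci: 1/2 × 7/8 = 7/16.

7/16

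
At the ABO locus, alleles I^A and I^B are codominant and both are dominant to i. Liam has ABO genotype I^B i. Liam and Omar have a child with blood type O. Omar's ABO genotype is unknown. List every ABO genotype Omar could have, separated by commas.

I^A i, I^B i, i i

For each candidate genotype of Omar, check whether crossing it with I^B i can produce every observed child phenotype.
  I^A I^A → possible child types {A, AB} ✗
  I^A I^B → possible child types {A, B, AB} ✗
  I^A i → possible child types {O, A, B, AB} ✓
  I^B I^B → possible child types {B} ✗
  I^B i → possible child types {O, B} ✓
  i i → possible child types {O, B} ✓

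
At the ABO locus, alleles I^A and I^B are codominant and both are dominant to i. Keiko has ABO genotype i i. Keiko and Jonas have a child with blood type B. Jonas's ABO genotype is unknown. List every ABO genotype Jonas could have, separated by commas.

I^A I^B, I^B I^B, I^B i

For each candidate genotype of Jonas, check whether crossing it with i i can produce every observed child phenotype.
  I^A I^A → possible child types {A} ✗
  I^A I^B → possible child types {A, B} ✓
  I^A i → possible child types {O, A} ✗
  I^B I^B → possible child types {B} ✓
  I^B i → possible child types {O, B} ✓
  i i → possible child types {O} ✗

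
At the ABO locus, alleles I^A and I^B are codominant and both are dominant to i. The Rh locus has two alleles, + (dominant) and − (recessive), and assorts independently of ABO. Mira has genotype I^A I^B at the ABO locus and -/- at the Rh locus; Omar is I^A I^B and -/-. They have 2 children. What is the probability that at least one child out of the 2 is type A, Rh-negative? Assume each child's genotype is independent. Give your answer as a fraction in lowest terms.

7/16

ABO cross I^A I^B × I^A I^B → 1/4 A, 1/4 B, 1/2 AB.
Rh cross -/- × -/- → 1 Rh-; so P(type A, Rh-negative) = 1/4 × 1 = 1/4 per child.
P(none) = (3/4)^2 = 9/16; P(at least one) = 1 − 9/16 = 7/16.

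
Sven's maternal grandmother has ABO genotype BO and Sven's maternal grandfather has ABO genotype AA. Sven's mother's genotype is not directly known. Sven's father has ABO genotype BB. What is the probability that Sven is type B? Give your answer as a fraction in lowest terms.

Sven's mother's ABO genotype from BO × AA: 1/2 AB, 1/2 AO.
Crossing each possibility with the father BB and summing P(type B): 1/2·1/2 + 1/2·1/2 = 1/2.

1/2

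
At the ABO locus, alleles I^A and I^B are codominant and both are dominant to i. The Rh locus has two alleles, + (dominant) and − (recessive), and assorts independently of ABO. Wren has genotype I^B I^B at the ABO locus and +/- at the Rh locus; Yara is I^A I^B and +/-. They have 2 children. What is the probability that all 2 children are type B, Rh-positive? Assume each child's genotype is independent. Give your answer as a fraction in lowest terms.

ABO cross I^B I^B × I^A I^B → 1/2 B, 1/2 AB.
Rh cross +/- × +/- → 3/4 Rh+, 1/4 Rh-; so P(type B, Rh-positive) = 1/2 × 3/4 = 3/8 per child.
All 2 independent: (3/8)^2 = 9/64.

9/64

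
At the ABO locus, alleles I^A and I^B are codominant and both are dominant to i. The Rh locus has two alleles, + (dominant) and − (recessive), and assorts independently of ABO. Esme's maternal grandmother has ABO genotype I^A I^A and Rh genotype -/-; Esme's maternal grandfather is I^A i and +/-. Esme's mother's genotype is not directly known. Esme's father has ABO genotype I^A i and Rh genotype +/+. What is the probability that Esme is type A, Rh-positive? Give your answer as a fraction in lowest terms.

7/8

Esme's mother's ABO genotype from I^A I^A × I^A i: 1/2 I^A I^A, 1/2 I^A i.
Crossing each possibility with the father I^A i and summing P(type A): 1/2·1 + 1/2·3/4 = 7/8.
Similarly for Rh via the mother's Rh distribution: P(Rh+) = 1.
Independent loci: 7/8 × 1 = 7/8.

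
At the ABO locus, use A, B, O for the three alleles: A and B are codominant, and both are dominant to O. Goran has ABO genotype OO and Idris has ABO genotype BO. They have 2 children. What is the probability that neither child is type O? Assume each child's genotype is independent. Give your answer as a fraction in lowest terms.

1/4

ABO cross OO × BO → 1/2 O, 1/2 B.
So P(type O) = 1/2 per child.
P(not type O) = 1/2 for one child; (1/2)^2 = 1/4.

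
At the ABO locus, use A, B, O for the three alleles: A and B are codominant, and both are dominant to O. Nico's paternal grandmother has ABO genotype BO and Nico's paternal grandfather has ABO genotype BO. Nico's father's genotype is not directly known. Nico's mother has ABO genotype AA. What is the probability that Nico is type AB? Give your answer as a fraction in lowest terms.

1/2

Nico's father's ABO genotype from BO × BO: 1/4 BB, 1/2 BO, 1/4 OO.
Crossing each possibility with the mother AA and summing P(type AB): 1/4·1 + 1/2·1/2 + 1/4·0 = 1/2.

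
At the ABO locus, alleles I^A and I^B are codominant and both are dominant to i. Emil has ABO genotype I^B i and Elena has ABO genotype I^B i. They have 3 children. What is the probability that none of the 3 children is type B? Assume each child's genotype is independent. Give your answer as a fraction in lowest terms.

1/64

ABO cross I^B i × I^B i → 1/4 O, 3/4 B.
So P(type B) = 3/4 per child.
P(not type B) = 1/4 for one child; (1/4)^3 = 1/64.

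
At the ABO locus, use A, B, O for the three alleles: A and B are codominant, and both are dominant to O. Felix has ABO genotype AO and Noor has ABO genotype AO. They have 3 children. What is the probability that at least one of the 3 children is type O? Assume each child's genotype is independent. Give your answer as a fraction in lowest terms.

ABO cross AO × AO → 1/4 O, 3/4 A.
So P(type O) = 1/4 per child.
P(none) = (3/4)^3 = 27/64; P(at least one) = 1 − 27/64 = 37/64.

37/64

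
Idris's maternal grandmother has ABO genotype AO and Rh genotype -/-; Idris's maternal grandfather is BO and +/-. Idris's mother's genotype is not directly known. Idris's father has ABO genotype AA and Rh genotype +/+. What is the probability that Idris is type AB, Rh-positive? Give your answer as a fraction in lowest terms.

Idris's mother's ABO genotype from AO × BO: 1/4 AB, 1/4 AO, 1/4 BO, 1/4 OO.
Crossing each possibility with the father AA and summing P(type AB): 1/4·1/2 + 1/4·0 + 1/4·1/2 + 1/4·0 = 1/4.
Similarly for Rh via the mother's Rh distribution: P(Rh+) = 1.
Independent loci: 1/4 × 1 = 1/4.

1/4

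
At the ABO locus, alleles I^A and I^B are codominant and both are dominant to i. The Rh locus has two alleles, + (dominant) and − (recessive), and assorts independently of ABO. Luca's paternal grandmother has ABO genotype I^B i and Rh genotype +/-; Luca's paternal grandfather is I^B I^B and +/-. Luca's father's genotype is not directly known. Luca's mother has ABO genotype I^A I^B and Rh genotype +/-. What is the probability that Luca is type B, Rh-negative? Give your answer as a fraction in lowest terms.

1/8

Luca's father's ABO genotype from I^B i × I^B I^B: 1/2 I^B I^B, 1/2 I^B i.
Crossing each possibility with the mother I^A I^B and summing P(type B): 1/2·1/2 + 1/2·1/2 = 1/2.
Similarly for Rh via the father's Rh distribution: P(Rh-) = 1/4.
Independent loci: 1/2 × 1/4 = 1/8.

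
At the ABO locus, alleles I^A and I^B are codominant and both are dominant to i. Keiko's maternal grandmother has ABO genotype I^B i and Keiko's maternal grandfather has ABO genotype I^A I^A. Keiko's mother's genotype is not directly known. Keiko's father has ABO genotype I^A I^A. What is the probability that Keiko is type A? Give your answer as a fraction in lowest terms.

Keiko's mother's ABO genotype from I^B i × I^A I^A: 1/2 I^A I^B, 1/2 I^A i.
Crossing each possibility with the father I^A I^A and summing P(type A): 1/2·1/2 + 1/2·1 = 3/4.

3/4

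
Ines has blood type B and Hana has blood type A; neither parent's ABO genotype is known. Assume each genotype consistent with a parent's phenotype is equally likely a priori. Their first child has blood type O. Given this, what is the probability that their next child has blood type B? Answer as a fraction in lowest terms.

Possible genotypes: Ines ∈ {BB, BO}; Hana ∈ {AA, AO}.
Weight each parental genotype pair by prior × P(type-O child):
  BO × AO: posterior weight 1; P(next child type B) = 1/4.
Weighted sum = 1/4.

1/4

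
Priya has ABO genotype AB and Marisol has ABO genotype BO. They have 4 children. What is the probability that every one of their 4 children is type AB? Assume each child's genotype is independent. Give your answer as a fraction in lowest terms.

ABO cross AB × BO → 1/4 A, 1/2 B, 1/4 AB.
So P(type AB) = 1/4 per child.
All 4 independent: (1/4)^4 = 1/256.

1/256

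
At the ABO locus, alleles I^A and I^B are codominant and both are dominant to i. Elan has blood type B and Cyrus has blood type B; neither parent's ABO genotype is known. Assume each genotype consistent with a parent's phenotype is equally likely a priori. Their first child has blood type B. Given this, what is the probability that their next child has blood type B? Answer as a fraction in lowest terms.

Possible genotypes: Elan ∈ {I^B I^B, I^B i}; Cyrus ∈ {I^B I^B, I^B i}.
Weight each parental genotype pair by prior × P(type-B child):
  I^B I^B × I^B I^B: posterior weight 4/15; P(next child type B) = 1.
  I^B I^B × I^B i: posterior weight 4/15; P(next child type B) = 1.
  I^B i × I^B I^B: posterior weight 4/15; P(next child type B) = 1.
  I^B i × I^B i: posterior weight 1/5; P(next child type B) = 3/4.
Weighted sum = 19/20.

19/20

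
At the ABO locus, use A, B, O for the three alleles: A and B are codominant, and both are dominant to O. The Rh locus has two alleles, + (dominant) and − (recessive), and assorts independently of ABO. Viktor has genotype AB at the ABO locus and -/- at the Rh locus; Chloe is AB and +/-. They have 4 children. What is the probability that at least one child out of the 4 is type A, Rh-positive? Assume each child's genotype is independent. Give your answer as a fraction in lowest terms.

1695/4096

ABO cross AB × AB → 1/4 A, 1/4 B, 1/2 AB.
Rh cross -/- × +/- → 1/2 Rh+, 1/2 Rh-; so P(type A, Rh-positive) = 1/4 × 1/2 = 1/8 per child.
P(none) = (7/8)^4 = 2401/4096; P(at least one) = 1 − 2401/4096 = 1695/4096.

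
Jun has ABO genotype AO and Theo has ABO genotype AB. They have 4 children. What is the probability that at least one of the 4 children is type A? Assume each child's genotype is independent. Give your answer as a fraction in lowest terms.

15/16

ABO cross AO × AB → 1/2 A, 1/4 B, 1/4 AB.
So P(type A) = 1/2 per child.
P(none) = (1/2)^4 = 1/16; P(at least one) = 1 − 1/16 = 15/16.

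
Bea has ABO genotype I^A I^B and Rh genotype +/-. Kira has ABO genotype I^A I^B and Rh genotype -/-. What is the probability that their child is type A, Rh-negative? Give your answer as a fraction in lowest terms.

ABO cross I^A I^B × I^A I^B → offspring phenotypes: 1/4 A, 1/4 B, 1/2 AB.
Rh cross +/- × -/- → 1/2 Rh+, 1/2 Rh-.
Independent loci: P(type A, Rh-negative) = 1/4 × 1/2 = 1/8.

1/8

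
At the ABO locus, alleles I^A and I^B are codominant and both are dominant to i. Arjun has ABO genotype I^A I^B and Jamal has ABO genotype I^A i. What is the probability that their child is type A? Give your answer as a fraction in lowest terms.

1/2

ABO cross I^A I^B × I^A i → offspring phenotypes: 1/2 A, 1/4 B, 1/4 AB.
So P(type A) = 1/2.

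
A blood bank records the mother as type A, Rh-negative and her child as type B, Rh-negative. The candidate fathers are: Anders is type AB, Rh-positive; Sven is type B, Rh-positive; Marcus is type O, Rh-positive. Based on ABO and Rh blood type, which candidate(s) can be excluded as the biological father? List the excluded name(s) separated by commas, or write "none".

A candidate is excluded only if no genotype consistent with his phenotype could produce a type B, Rh-negative child with a type A, Rh-negative mother.
Marcus (type O, Rh+): no genotype consistent with that phenotype can produce a type-B Rh- child with a type-A mother.

Marcus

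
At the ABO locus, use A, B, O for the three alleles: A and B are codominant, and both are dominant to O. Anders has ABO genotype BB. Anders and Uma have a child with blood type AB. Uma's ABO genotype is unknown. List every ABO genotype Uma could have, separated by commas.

AA, AB, AO

For each candidate genotype of Uma, check whether crossing it with BB can produce every observed child phenotype.
  AA → possible child types {AB} ✓
  AB → possible child types {B, AB} ✓
  AO → possible child types {B, AB} ✓
  BB → possible child types {B} ✗
  BO → possible child types {B} ✗
  OO → possible child types {B} ✗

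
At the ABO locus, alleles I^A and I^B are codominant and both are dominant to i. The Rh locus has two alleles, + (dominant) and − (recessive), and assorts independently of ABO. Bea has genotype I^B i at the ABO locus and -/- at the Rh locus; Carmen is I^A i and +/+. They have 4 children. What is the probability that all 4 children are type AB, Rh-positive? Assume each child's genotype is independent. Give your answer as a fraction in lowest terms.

1/256

ABO cross I^B i × I^A i → 1/4 O, 1/4 A, 1/4 B, 1/4 AB.
Rh cross -/- × +/+ → 1 Rh+; so P(type AB, Rh-positive) = 1/4 × 1 = 1/4 per child.
All 4 independent: (1/4)^4 = 1/256.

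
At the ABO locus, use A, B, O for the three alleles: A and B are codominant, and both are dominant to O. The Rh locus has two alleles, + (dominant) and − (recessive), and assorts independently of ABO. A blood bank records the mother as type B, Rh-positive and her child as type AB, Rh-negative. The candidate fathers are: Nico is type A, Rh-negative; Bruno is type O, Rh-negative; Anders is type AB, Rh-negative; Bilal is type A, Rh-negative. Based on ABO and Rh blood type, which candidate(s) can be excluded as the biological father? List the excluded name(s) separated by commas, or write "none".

A candidate is excluded only if no genotype consistent with his phenotype could produce a type AB, Rh-negative child with a type B, Rh-positive mother.
Bruno (type O, Rh-): no genotype consistent with that phenotype can produce a type-AB Rh- child with a type-B mother.

Bruno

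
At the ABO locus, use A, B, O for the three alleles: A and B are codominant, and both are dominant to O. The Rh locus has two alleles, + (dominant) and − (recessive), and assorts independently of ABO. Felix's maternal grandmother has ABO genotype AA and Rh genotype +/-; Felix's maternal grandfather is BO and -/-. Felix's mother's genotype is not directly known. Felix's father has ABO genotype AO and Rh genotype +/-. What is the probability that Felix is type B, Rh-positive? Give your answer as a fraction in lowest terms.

Felix's mother's ABO genotype from AA × BO: 1/2 AB, 1/2 AO.
Crossing each possibility with the father AO and summing P(type B): 1/2·1/4 + 1/2·0 = 1/8.
Similarly for Rh via the mother's Rh distribution: P(Rh+) = 5/8.
Independent loci: 1/8 × 5/8 = 5/64.

5/64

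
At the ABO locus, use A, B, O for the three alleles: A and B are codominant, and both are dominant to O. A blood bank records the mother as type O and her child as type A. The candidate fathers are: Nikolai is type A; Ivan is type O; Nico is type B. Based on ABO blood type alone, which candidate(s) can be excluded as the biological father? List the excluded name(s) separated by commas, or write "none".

Ivan, Nico

A candidate is excluded only if no genotype consistent with his phenotype could produce a type A child with a type O mother.
Ivan (type O): no genotype consistent with that phenotype can produce a type-A child with a type-O mother.
Nico (type B): no genotype consistent with that phenotype can produce a type-A child with a type-O mother.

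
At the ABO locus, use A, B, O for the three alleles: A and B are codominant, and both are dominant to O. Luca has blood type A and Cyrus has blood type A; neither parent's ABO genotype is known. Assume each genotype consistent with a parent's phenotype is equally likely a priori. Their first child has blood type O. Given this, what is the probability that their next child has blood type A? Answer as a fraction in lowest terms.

Possible genotypes: Luca ∈ {AA, AO}; Cyrus ∈ {AA, AO}.
Weight each parental genotype pair by prior × P(type-O child):
  AO × AO: posterior weight 1; P(next child type A) = 3/4.
Weighted sum = 3/4.

3/4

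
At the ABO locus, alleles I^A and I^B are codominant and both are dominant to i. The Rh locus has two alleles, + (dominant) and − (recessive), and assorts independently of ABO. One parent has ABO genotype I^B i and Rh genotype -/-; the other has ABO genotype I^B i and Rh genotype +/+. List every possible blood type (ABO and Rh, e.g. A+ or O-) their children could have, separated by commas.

Gametes from I^B i × I^B i give offspring ABO genotypes I^B I^B, I^B i, i i, i.e. phenotypes O, B.
Rh cross -/- × +/+ → phenotypes Rh+.
Combining independently: O+, B+.

O+, B+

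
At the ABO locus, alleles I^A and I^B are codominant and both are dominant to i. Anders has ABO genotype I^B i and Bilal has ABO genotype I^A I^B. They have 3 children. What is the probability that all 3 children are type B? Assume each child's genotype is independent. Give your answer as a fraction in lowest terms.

1/8

ABO cross I^B i × I^A I^B → 1/4 A, 1/2 B, 1/4 AB.
So P(type B) = 1/2 per child.
All 3 independent: (1/2)^3 = 1/8.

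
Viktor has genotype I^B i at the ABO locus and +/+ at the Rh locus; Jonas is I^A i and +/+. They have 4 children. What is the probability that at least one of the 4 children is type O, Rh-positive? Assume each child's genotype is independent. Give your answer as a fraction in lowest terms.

175/256

ABO cross I^B i × I^A i → 1/4 O, 1/4 A, 1/4 B, 1/4 AB.
Rh cross +/+ × +/+ → 1 Rh+; so P(type O, Rh-positive) = 1/4 × 1 = 1/4 per child.
P(none) = (3/4)^4 = 81/256; P(at least one) = 1 − 81/256 = 175/256.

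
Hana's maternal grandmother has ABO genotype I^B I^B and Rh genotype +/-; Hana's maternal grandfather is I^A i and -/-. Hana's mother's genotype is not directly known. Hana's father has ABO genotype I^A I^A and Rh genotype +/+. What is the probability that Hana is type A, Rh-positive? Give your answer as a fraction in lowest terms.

1/2

Hana's mother's ABO genotype from I^B I^B × I^A i: 1/2 I^A I^B, 1/2 I^B i.
Crossing each possibility with the father I^A I^A and summing P(type A): 1/2·1/2 + 1/2·1/2 = 1/2.
Similarly for Rh via the mother's Rh distribution: P(Rh+) = 1.
Independent loci: 1/2 × 1 = 1/2.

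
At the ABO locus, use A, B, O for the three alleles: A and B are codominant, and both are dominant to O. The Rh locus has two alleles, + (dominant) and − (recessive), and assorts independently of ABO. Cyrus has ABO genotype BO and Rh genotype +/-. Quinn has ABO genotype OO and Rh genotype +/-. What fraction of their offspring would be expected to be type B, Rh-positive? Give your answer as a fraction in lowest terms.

3/8

ABO cross BO × OO → offspring phenotypes: 1/2 O, 1/2 B.
Rh cross +/- × +/- → 3/4 Rh+, 1/4 Rh-.
Independent loci: P(type B, Rh-positive) = 1/2 × 3/4 = 3/8.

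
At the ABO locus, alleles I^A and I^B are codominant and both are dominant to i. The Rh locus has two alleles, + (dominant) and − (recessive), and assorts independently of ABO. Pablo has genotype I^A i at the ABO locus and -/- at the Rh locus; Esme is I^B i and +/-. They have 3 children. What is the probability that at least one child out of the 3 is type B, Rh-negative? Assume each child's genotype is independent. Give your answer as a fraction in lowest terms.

169/512

ABO cross I^A i × I^B i → 1/4 O, 1/4 A, 1/4 B, 1/4 AB.
Rh cross -/- × +/- → 1/2 Rh+, 1/2 Rh-; so P(type B, Rh-negative) = 1/4 × 1/2 = 1/8 per child.
P(none) = (7/8)^3 = 343/512; P(at least one) = 1 − 343/512 = 169/512.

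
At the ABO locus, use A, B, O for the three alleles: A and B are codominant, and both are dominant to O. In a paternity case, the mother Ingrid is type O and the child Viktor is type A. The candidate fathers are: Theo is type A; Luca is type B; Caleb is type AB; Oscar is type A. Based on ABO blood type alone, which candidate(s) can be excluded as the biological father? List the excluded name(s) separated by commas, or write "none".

A candidate is excluded only if no genotype consistent with his phenotype could produce a type A child with a type O mother.
Luca (type B): no genotype consistent with that phenotype can produce a type-A child with a type-O mother.

Luca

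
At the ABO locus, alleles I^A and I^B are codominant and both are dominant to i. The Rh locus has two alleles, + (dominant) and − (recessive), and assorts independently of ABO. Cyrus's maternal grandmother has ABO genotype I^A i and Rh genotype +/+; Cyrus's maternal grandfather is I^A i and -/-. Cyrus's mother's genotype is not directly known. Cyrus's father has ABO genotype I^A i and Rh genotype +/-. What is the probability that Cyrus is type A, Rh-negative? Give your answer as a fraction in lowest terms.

Cyrus's mother's ABO genotype from I^A i × I^A i: 1/4 I^A I^A, 1/2 I^A i, 1/4 i i.
Crossing each possibility with the father I^A i and summing P(type A): 1/4·1 + 1/2·3/4 + 1/4·1/2 = 3/4.
Similarly for Rh via the mother's Rh distribution: P(Rh-) = 1/4.
Independent loci: 3/4 × 1/4 = 3/16.

3/16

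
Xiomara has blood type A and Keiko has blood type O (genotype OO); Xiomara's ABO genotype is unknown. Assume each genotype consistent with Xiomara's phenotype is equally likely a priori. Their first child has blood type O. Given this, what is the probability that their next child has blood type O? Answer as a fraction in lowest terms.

Possible genotypes: Xiomara ∈ {AA, AO}; Keiko ∈ {OO}.
Weight each parental genotype pair by prior × P(type-O child):
  AO × OO: posterior weight 1; P(next child type O) = 1/2.
Weighted sum = 1/2.

1/2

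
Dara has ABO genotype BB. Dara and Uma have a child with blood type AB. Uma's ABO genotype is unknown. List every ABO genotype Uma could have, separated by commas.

AA, AB, AO

For each candidate genotype of Uma, check whether crossing it with BB can produce every observed child phenotype.
  AA → possible child types {AB} ✓
  AB → possible child types {B, AB} ✓
  AO → possible child types {B, AB} ✓
  BB → possible child types {B} ✗
  BO → possible child types {B} ✗
  OO → possible child types {B} ✗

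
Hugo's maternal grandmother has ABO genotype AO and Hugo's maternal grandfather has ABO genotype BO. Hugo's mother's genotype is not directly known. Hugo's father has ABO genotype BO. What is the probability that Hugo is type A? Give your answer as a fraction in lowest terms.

1/8

Hugo's mother's ABO genotype from AO × BO: 1/4 AB, 1/4 AO, 1/4 BO, 1/4 OO.
Crossing each possibility with the father BO and summing P(type A): 1/4·1/4 + 1/4·1/4 + 1/4·0 + 1/4·0 = 1/8.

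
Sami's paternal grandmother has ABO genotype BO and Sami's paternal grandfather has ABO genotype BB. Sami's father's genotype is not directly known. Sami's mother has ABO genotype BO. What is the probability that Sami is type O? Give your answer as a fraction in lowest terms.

Sami's father's ABO genotype from BO × BB: 1/2 BB, 1/2 BO.
Crossing each possibility with the mother BO and summing P(type O): 1/2·0 + 1/2·1/4 = 1/8.

1/8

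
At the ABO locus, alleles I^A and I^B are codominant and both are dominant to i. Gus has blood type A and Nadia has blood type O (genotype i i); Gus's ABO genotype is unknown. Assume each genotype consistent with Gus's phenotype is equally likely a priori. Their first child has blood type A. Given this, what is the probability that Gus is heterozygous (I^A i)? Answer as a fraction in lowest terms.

Possible genotypes: Gus ∈ {I^A I^A, I^A i}; Nadia ∈ {i i}.
Weight each parental genotype pair by prior × P(type-A child):
  I^A I^A × i i: posterior weight 2/3.
  I^A i × i i: posterior weight 1/3.
Sum the posterior weight over pairs where Gus is I^A i: 1/3.

1/3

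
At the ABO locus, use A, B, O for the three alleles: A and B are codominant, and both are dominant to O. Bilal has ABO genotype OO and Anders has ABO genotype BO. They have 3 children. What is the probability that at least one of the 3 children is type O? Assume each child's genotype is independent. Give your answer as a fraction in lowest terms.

ABO cross OO × BO → 1/2 O, 1/2 B.
So P(type O) = 1/2 per child.
P(none) = (1/2)^3 = 1/8; P(at least one) = 1 − 1/8 = 7/8.

7/8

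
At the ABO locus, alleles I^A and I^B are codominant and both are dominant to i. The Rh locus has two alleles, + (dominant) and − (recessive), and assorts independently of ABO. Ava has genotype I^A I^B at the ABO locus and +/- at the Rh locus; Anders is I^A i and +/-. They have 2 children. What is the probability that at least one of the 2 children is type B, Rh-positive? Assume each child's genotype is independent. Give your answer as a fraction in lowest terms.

ABO cross I^A I^B × I^A i → 1/2 A, 1/4 B, 1/4 AB.
Rh cross +/- × +/- → 3/4 Rh+, 1/4 Rh-; so P(type B, Rh-positive) = 1/4 × 3/4 = 3/16 per child.
P(none) = (13/16)^2 = 169/256; P(at least one) = 1 − 169/256 = 87/256.

87/256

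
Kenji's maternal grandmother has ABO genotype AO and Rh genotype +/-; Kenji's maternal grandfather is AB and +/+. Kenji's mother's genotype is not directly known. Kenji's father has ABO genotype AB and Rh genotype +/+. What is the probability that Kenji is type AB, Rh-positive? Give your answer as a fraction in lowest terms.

Kenji's mother's ABO genotype from AO × AB: 1/4 AA, 1/4 AB, 1/4 AO, 1/4 BO.
Crossing each possibility with the father AB and summing P(type AB): 1/4·1/2 + 1/4·1/2 + 1/4·1/4 + 1/4·1/4 = 3/8.
Similarly for Rh via the mother's Rh distribution: P(Rh+) = 1.
Independent loci: 3/8 × 1 = 3/8.

3/8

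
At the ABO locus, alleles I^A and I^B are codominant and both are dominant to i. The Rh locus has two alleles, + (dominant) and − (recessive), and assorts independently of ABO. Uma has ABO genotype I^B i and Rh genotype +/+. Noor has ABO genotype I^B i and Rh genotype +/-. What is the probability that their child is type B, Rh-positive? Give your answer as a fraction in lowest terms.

ABO cross I^B i × I^B i → offspring phenotypes: 1/4 O, 3/4 B.
Rh cross +/+ × +/- → 1 Rh+.
Independent loci: P(type B, Rh-positive) = 3/4 × 1 = 3/4.

3/4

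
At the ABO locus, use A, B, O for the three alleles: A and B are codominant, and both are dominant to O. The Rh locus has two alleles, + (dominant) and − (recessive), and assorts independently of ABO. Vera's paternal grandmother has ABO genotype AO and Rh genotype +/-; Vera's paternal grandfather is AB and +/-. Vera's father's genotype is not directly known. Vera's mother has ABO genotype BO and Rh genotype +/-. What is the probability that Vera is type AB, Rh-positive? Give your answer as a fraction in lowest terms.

3/16

Vera's father's ABO genotype from AO × AB: 1/4 AA, 1/4 AB, 1/4 AO, 1/4 BO.
Crossing each possibility with the mother BO and summing P(type AB): 1/4·1/2 + 1/4·1/4 + 1/4·1/4 + 1/4·0 = 1/4.
Similarly for Rh via the father's Rh distribution: P(Rh+) = 3/4.
Independent loci: 1/4 × 3/4 = 3/16.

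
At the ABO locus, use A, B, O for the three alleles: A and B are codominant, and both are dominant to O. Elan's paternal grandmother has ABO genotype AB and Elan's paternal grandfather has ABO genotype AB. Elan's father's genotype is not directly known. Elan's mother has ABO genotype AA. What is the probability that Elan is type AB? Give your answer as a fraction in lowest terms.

1/2

Elan's father's ABO genotype from AB × AB: 1/4 AA, 1/2 AB, 1/4 BB.
Crossing each possibility with the mother AA and summing P(type AB): 1/4·0 + 1/2·1/2 + 1/4·1 = 1/2.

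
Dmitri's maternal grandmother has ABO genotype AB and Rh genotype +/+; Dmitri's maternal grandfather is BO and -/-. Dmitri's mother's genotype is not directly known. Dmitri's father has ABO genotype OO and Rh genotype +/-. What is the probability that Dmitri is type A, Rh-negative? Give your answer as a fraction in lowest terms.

1/16

Dmitri's mother's ABO genotype from AB × BO: 1/4 AB, 1/4 AO, 1/4 BB, 1/4 BO.
Crossing each possibility with the father OO and summing P(type A): 1/4·1/2 + 1/4·1/2 + 1/4·0 + 1/4·0 = 1/4.
Similarly for Rh via the mother's Rh distribution: P(Rh-) = 1/4.
Independent loci: 1/4 × 1/4 = 1/16.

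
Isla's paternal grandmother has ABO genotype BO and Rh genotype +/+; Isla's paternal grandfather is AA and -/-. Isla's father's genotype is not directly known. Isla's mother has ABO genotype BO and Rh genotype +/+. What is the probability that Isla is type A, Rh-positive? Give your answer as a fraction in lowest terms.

Isla's father's ABO genotype from BO × AA: 1/2 AB, 1/2 AO.
Crossing each possibility with the mother BO and summing P(type A): 1/2·1/4 + 1/2·1/4 = 1/4.
Similarly for Rh via the father's Rh distribution: P(Rh+) = 1.
Independent loci: 1/4 × 1 = 1/4.

1/4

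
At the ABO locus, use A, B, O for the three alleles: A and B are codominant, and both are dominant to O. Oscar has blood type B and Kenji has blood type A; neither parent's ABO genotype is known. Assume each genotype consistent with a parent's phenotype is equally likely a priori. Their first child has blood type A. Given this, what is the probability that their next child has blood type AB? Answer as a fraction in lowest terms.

5/12

Possible genotypes: Oscar ∈ {BB, BO}; Kenji ∈ {AA, AO}.
Weight each parental genotype pair by prior × P(type-A child):
  BO × AA: posterior weight 2/3; P(next child type AB) = 1/2.
  BO × AO: posterior weight 1/3; P(next child type AB) = 1/4.
Weighted sum = 5/12.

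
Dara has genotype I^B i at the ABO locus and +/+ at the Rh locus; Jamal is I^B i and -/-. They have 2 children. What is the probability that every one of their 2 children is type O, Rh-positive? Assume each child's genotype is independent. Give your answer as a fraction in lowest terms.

1/16

ABO cross I^B i × I^B i → 1/4 O, 3/4 B.
Rh cross +/+ × -/- → 1 Rh+; so P(type O, Rh-positive) = 1/4 × 1 = 1/4 per child.
All 2 independent: (1/4)^2 = 1/16.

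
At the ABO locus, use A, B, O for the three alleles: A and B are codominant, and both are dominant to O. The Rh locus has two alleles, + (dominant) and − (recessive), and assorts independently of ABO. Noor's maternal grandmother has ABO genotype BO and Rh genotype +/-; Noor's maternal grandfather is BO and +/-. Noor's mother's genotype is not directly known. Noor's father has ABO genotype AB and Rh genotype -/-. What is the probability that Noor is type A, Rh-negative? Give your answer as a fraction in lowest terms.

Noor's mother's ABO genotype from BO × BO: 1/4 BB, 1/2 BO, 1/4 OO.
Crossing each possibility with the father AB and summing P(type A): 1/4·0 + 1/2·1/4 + 1/4·1/2 = 1/4.
Similarly for Rh via the mother's Rh distribution: P(Rh-) = 1/2.
Independent loci: 1/4 × 1/2 = 1/8.

1/8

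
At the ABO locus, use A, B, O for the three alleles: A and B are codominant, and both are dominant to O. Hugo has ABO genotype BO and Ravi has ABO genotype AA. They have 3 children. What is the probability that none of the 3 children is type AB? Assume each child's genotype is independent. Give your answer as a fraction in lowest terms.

ABO cross BO × AA → 1/2 A, 1/2 AB.
So P(type AB) = 1/2 per child.
P(not type AB) = 1/2 for one child; (1/2)^3 = 1/8.

1/8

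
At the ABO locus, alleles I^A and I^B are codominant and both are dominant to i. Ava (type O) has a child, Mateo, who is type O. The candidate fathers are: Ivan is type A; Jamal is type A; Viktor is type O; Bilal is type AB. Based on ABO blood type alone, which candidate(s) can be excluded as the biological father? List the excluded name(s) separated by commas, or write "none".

A candidate is excluded only if no genotype consistent with his phenotype could produce a type O child with a type O mother.
Bilal (type AB): no genotype consistent with that phenotype can produce a type-O child with a type-O mother.

Bilal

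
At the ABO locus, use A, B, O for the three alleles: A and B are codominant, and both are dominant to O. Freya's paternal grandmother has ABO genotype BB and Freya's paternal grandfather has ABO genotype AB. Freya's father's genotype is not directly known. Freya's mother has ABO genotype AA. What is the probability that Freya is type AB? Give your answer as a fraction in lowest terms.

3/4

Freya's father's ABO genotype from BB × AB: 1/2 AB, 1/2 BB.
Crossing each possibility with the mother AA and summing P(type AB): 1/2·1/2 + 1/2·1 = 3/4.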